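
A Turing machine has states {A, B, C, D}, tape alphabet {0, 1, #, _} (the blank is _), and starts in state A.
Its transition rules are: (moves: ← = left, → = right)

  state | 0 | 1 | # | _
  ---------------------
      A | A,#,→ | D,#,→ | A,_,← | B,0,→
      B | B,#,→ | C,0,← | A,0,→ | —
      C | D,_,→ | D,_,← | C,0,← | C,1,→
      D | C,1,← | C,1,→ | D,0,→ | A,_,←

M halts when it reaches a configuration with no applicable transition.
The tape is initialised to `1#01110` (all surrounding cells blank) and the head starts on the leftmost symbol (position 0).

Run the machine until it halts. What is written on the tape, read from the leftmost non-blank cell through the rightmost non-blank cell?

#_11110

state=A head=0 tape=[1]#01110_   (A,1)→(D,#,→)
state=D head=1 tape=#[#]01110_   (D,#)→(D,0,→)
state=D head=2 tape=#0[0]1110_   (D,0)→(C,1,←)
state=C head=1 tape=#[0]11110_   (C,0)→(D,_,→)
state=D head=2 tape=#_[1]1110_   (D,1)→(C,1,→)
state=C head=3 tape=#_1[1]110_   (C,1)→(D,_,←)
state=D head=2 tape=#_[1]_110_   (D,1)→(C,1,→)
state=C head=3 tape=#_1[_]110_   (C,_)→(C,1,→)
state=C head=4 tape=#_11[1]10_   (C,1)→(D,_,←)
state=D head=3 tape=#_1[1]_10_   (D,1)→(C,1,→)
state=C head=4 tape=#_11[_]10_   (C,_)→(C,1,→)
state=C head=5 tape=#_111[1]0_   (C,1)→(D,_,←)
state=D head=4 tape=#_11[1]_0_   (D,1)→(C,1,→)
state=C head=5 tape=#_111[_]0_   (C,_)→(C,1,→)
state=C head=6 tape=#_1111[0]_   (C,0)→(D,_,→)
state=D head=7 tape=#_1111_[_]   (D,_)→(A,_,←)
state=A head=6 tape=#_1111[_]_   (A,_)→(B,0,→)
state=B head=7 tape=#_11110[_]
The non-blank tape span at halt is #_11110.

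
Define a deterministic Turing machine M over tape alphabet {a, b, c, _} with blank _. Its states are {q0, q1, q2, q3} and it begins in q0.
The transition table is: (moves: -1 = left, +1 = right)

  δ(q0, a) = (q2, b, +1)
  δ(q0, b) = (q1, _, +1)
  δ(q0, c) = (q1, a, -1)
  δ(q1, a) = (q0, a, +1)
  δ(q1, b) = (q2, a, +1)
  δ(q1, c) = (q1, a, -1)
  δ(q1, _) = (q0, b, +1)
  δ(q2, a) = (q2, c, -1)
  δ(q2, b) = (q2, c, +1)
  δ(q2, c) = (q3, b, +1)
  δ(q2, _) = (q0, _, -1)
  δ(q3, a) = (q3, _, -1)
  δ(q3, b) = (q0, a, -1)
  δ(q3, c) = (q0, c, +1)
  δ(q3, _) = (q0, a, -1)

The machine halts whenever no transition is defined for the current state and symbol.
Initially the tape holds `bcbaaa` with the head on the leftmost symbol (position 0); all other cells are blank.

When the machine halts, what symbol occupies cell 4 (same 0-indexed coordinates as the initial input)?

c

q0 | [b]cbaaa__   read b → write _, move +1, go to q1
q1 | _[c]baaa__   read c → write a, move -1, go to q1
q1 | [_]abaaa__   read _ → write b, move +1, go to q0
q0 | b[a]baaa__   read a → write b, move +1, go to q2
q2 | bb[b]aaa__   read b → write c, move +1, go to q2
q2 | bbc[a]aa__   read a → write c, move -1, go to q2
q2 | bb[c]caa__   read c → write b, move +1, go to q3
q3 | bbb[c]aa__   read c → write c, move +1, go to q0
q0 | bbbc[a]a__   read a → write b, move +1, go to q2
q2 | bbbcb[a]__   read a → write c, move -1, go to q2
q2 | bbbc[b]c__   read b → write c, move +1, go to q2
q2 | bbbcc[c]__   read c → write b, move +1, go to q3
q3 | bbbccb[_]_   read _ → write a, move -1, go to q0
q0 | bbbcc[b]a_   read b → write _, move +1, go to q1
q1 | bbbcc_[a]_   read a → write a, move +1, go to q0
q0 | bbbcc_a[_]
Cell 4 holds c when M halts.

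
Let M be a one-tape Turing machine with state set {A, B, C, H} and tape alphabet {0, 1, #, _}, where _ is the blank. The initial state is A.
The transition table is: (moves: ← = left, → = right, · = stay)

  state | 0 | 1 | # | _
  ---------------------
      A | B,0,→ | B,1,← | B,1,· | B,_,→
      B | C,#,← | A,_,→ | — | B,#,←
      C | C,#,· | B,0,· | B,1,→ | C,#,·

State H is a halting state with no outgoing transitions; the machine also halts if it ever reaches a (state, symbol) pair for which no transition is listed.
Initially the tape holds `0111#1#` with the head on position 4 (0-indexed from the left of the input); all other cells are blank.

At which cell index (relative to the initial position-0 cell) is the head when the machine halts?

A | _0111[#]1#   read # → write 1, move ·, go to B
B | _0111[1]1#   read 1 → write _, move →, go to A
A | _0111_[1]#   read 1 → write 1, move ←, go to B
B | _0111[_]1#   read _ → write #, move ←, go to B
B | _011[1]#1#   read 1 → write _, move →, go to A
A | _011_[#]1#   read # → write 1, move ·, go to B
B | _011_[1]1#   read 1 → write _, move →, go to A
A | _011__[1]#   read 1 → write 1, move ←, go to B
B | _011_[_]1#   read _ → write #, move ←, go to B
B | _011[_]#1#   read _ → write #, move ←, go to B
B | _01[1]##1#   read 1 → write _, move →, go to A
A | _01_[#]#1#   read # → write 1, move ·, go to B
B | _01_[1]#1#   read 1 → write _, move →, go to A
A | _01__[#]1#   read # → write 1, move ·, go to B
B | _01__[1]1#   read 1 → write _, move →, go to A
A | _01___[1]#   read 1 → write 1, move ←, go to B
B | _01__[_]1#   read _ → write #, move ←, go to B
B | _01_[_]#1#   read _ → write #, move ←, go to B
B | _01[_]##1#   read _ → write #, move ←, go to B
B | _0[1]###1#   read 1 → write _, move →, go to A
A | _0_[#]##1#   read # → write 1, move ·, go to B
B | _0_[1]##1#   read 1 → write _, move →, go to A
A | _0__[#]#1#   read # → write 1, move ·, go to B
B | _0__[1]#1#   read 1 → write _, move →, go to A
A | _0___[#]1#   read # → write 1, move ·, go to B
B | _0___[1]1#   read 1 → write _, move →, go to A
A | _0____[1]#   read 1 → write 1, move ←, go to B
B | _0___[_]1#   read _ → write #, move ←, go to B
B | _0__[_]#1#   read _ → write #, move ←, go to B
B | _0_[_]##1#   read _ → write #, move ←, go to B
B | _0[_]###1#   read _ → write #, move ←, go to B
B | _[0]####1#   read 0 → write #, move ←, go to C
C | [_]#####1#   read _ → write #, move ·, go to C
C | [#]#####1#   read # → write 1, move →, go to B
B | 1[#]####1#
At halt the head is at cell 0.

0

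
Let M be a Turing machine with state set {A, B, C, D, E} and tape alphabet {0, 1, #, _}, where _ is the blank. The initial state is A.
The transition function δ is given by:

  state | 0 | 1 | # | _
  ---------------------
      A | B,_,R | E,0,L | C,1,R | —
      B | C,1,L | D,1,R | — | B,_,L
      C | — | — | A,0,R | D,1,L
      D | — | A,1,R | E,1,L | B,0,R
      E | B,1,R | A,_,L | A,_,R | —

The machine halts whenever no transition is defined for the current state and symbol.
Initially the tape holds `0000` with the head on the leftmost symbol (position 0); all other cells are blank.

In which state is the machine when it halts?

A | _[0]000   read 0 → write _, move R, go to B
B | __[0]00   read 0 → write 1, move L, go to C
C | _[_]100   read _ → write 1, move L, go to D
D | [_]1100   read _ → write 0, move R, go to B
B | 0[1]100   read 1 → write 1, move R, go to D
D | 01[1]00   read 1 → write 1, move R, go to A
A | 011[0]0   read 0 → write _, move R, go to B
B | 011_[0]   read 0 → write 1, move L, go to C
C | 011[_]1   read _ → write 1, move L, go to D
D | 01[1]11   read 1 → write 1, move R, go to A
A | 011[1]1   read 1 → write 0, move L, go to E
E | 01[1]01   read 1 → write _, move L, go to A
A | 0[1]_01   read 1 → write 0, move L, go to E
E | [0]0_01   read 0 → write 1, move R, go to B
B | 1[0]_01   read 0 → write 1, move L, go to C
C | [1]1_01
No transition is defined for (C, 1); M halts in state C.

C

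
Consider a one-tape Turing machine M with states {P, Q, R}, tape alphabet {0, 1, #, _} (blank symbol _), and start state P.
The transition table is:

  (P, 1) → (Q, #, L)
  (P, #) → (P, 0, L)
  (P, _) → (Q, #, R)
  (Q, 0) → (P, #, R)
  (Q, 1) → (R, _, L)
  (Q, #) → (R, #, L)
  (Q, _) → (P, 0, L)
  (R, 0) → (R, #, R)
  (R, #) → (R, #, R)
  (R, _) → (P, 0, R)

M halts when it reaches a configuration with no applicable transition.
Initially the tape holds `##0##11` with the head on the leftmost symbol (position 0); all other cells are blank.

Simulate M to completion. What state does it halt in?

state=P head=0 tape=__[#]#0##11   (P,#)→(P,0,L)
state=P head=-1 tape=_[_]0#0##11   (P,_)→(Q,#,R)
state=Q head=0 tape=_#[0]#0##11   (Q,0)→(P,#,R)
state=P head=1 tape=_##[#]0##11   (P,#)→(P,0,L)
state=P head=0 tape=_#[#]00##11   (P,#)→(P,0,L)
state=P head=-1 tape=_[#]000##11   (P,#)→(P,0,L)
state=P head=-2 tape=[_]0000##11   (P,_)→(Q,#,R)
state=Q head=-1 tape=#[0]000##11   (Q,0)→(P,#,R)
state=P head=0 tape=##[0]00##11
No transition is defined for (P, 0); M halts in state P.

P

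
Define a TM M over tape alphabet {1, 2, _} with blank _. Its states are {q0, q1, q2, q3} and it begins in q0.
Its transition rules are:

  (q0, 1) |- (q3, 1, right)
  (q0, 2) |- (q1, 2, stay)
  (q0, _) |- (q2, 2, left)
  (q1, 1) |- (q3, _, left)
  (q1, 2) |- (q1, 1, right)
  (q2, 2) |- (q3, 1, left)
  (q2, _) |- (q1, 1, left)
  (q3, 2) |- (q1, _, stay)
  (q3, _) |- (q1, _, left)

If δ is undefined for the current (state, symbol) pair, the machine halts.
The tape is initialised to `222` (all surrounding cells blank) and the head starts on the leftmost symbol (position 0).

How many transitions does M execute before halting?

state=q0 head=0 tape=[2]22_   (q0,2)→(q1,2,stay)
state=q1 head=0 tape=[2]22_   (q1,2)→(q1,1,right)
state=q1 head=1 tape=1[2]2_   (q1,2)→(q1,1,right)
state=q1 head=2 tape=11[2]_   (q1,2)→(q1,1,right)
state=q1 head=3 tape=111[_]
M halts after 4 transitions.

4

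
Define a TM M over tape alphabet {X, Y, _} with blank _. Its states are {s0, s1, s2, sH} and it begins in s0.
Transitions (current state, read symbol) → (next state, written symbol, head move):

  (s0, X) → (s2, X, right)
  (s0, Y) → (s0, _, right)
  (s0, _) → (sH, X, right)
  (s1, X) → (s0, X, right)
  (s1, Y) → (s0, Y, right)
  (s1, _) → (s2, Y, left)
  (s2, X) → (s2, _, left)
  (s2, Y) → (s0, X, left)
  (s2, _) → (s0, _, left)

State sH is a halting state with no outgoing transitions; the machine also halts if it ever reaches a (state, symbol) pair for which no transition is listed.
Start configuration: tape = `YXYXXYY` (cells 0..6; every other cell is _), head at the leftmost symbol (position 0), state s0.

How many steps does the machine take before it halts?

state=s0 head=0 tape=_[Y]XYXXYY   (s0,Y)→(s0,_,right)
state=s0 head=1 tape=__[X]YXXYY   (s0,X)→(s2,X,right)
state=s2 head=2 tape=__X[Y]XXYY   (s2,Y)→(s0,X,left)
state=s0 head=1 tape=__[X]XXXYY   (s0,X)→(s2,X,right)
state=s2 head=2 tape=__X[X]XXYY   (s2,X)→(s2,_,left)
state=s2 head=1 tape=__[X]_XXYY   (s2,X)→(s2,_,left)
state=s2 head=0 tape=_[_]__XXYY   (s2,_)→(s0,_,left)
state=s0 head=-1 tape=[_]___XXYY   (s0,_)→(sH,X,right)
state=sH head=0 tape=X[_]__XXYY
M halts after 8 transitions.

8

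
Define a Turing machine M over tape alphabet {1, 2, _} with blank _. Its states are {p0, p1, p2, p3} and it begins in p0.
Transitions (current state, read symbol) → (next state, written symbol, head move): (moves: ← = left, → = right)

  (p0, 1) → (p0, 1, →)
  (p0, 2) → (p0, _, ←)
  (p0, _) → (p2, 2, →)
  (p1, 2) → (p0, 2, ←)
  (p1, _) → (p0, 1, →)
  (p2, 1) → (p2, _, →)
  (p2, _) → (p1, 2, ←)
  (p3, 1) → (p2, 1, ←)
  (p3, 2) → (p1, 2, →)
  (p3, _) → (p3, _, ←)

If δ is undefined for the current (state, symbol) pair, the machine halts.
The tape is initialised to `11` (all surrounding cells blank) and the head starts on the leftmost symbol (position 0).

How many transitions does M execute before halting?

state=p0 head=0 tape=[1]1__   (p0,1)→(p0,1,→)
state=p0 head=1 tape=1[1]__   (p0,1)→(p0,1,→)
state=p0 head=2 tape=11[_]_   (p0,_)→(p2,2,→)
state=p2 head=3 tape=112[_]   (p2,_)→(p1,2,←)
state=p1 head=2 tape=11[2]2   (p1,2)→(p0,2,←)
state=p0 head=1 tape=1[1]22   (p0,1)→(p0,1,→)
state=p0 head=2 tape=11[2]2   (p0,2)→(p0,_,←)
state=p0 head=1 tape=1[1]_2   (p0,1)→(p0,1,→)
state=p0 head=2 tape=11[_]2   (p0,_)→(p2,2,→)
state=p2 head=3 tape=112[2]
M halts after 9 transitions.

9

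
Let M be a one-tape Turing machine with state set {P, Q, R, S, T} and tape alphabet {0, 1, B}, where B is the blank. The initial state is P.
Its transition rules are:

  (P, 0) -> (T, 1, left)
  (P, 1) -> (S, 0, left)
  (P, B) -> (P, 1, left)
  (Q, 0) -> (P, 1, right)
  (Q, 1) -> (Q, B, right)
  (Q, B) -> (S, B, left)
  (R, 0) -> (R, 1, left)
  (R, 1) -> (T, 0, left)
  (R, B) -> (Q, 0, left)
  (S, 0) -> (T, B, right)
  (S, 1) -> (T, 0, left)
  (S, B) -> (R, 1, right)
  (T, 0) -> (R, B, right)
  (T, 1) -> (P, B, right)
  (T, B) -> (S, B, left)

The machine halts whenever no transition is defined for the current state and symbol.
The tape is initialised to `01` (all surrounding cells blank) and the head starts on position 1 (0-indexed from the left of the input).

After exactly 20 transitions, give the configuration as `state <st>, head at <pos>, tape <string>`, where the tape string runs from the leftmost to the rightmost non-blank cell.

P | B0[1]B   read 1 → write 0, move left, go to S
S | B[0]0B   read 0 → write B, move right, go to T
T | BB[0]B   read 0 → write B, move right, go to R
R | BBB[B]   read B → write 0, move left, go to Q
Q | BB[B]0   read B → write B, move left, go to S
S | B[B]B0   read B → write 1, move right, go to R
R | B1[B]0   read B → write 0, move left, go to Q
Q | B[1]00   read 1 → write B, move right, go to Q
Q | BB[0]0   read 0 → write 1, move right, go to P
P | BB1[0]   read 0 → write 1, move left, go to T
T | BB[1]1   read 1 → write B, move right, go to P
P | BBB[1]   read 1 → write 0, move left, go to S
S | BB[B]0   read B → write 1, move right, go to R
R | BB1[0]   read 0 → write 1, move left, go to R
R | BB[1]1   read 1 → write 0, move left, go to T
T | B[B]01   read B → write B, move left, go to S
S | [B]B01   read B → write 1, move right, go to R
R | 1[B]01   read B → write 0, move left, go to Q
Q | [1]001   read 1 → write B, move right, go to Q
Q | B[0]01   read 0 → write 1, move right, go to P
P | B1[0]1
After 20 steps: state P, head at 1, tape 101.

state P, head at 1, tape 101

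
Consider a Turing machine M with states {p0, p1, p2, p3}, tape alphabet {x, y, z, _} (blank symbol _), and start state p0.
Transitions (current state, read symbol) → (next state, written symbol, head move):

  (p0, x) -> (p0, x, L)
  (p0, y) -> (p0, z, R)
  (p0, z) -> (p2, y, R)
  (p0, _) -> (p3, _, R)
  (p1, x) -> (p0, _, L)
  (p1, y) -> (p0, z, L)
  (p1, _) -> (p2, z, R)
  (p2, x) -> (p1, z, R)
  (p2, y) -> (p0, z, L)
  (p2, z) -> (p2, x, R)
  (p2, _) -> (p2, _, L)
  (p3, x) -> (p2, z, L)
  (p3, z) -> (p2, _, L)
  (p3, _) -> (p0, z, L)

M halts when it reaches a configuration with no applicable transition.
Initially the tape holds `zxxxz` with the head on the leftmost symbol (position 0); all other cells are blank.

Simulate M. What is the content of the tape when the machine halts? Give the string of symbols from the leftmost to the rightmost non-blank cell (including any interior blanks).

yzzzz

state=p0 head=0 tape=[z]xxxz   (p0,z)→(p2,y,R)
state=p2 head=1 tape=y[x]xxz   (p2,x)→(p1,z,R)
state=p1 head=2 tape=yz[x]xz   (p1,x)→(p0,_,L)
state=p0 head=1 tape=y[z]_xz   (p0,z)→(p2,y,R)
state=p2 head=2 tape=yy[_]xz   (p2,_)→(p2,_,L)
state=p2 head=1 tape=y[y]_xz   (p2,y)→(p0,z,L)
state=p0 head=0 tape=[y]z_xz   (p0,y)→(p0,z,R)
state=p0 head=1 tape=z[z]_xz   (p0,z)→(p2,y,R)
state=p2 head=2 tape=zy[_]xz   (p2,_)→(p2,_,L)
state=p2 head=1 tape=z[y]_xz   (p2,y)→(p0,z,L)
state=p0 head=0 tape=[z]z_xz   (p0,z)→(p2,y,R)
state=p2 head=1 tape=y[z]_xz   (p2,z)→(p2,x,R)
state=p2 head=2 tape=yx[_]xz   (p2,_)→(p2,_,L)
state=p2 head=1 tape=y[x]_xz   (p2,x)→(p1,z,R)
state=p1 head=2 tape=yz[_]xz   (p1,_)→(p2,z,R)
state=p2 head=3 tape=yzz[x]z   (p2,x)→(p1,z,R)
state=p1 head=4 tape=yzzz[z]
The non-blank tape span at halt is yzzzz.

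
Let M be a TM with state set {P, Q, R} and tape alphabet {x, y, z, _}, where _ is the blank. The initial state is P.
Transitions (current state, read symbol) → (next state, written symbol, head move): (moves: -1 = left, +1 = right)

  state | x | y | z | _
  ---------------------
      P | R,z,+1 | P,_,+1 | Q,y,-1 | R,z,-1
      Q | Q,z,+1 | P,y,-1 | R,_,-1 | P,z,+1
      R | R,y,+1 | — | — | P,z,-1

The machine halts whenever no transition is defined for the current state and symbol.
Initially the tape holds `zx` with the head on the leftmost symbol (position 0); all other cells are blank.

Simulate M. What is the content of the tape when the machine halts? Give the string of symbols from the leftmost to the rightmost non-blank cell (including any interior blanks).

P | _[z]x__   read z → write y, move -1, go to Q
Q | [_]yx__   read _ → write z, move +1, go to P
P | z[y]x__   read y → write _, move +1, go to P
P | z_[x]__   read x → write z, move +1, go to R
R | z_z[_]_   read _ → write z, move -1, go to P
P | z_[z]z_   read z → write y, move -1, go to Q
Q | z[_]yz_   read _ → write z, move +1, go to P
P | zz[y]z_   read y → write _, move +1, go to P
P | zz_[z]_   read z → write y, move -1, go to Q
Q | zz[_]y_   read _ → write z, move +1, go to P
P | zzz[y]_   read y → write _, move +1, go to P
P | zzz_[_]   read _ → write z, move -1, go to R
R | zzz[_]z   read _ → write z, move -1, go to P
P | zz[z]zz   read z → write y, move -1, go to Q
Q | z[z]yzz   read z → write _, move -1, go to R
R | [z]_yzz
The non-blank tape span at halt is z_yzz.

z_yzz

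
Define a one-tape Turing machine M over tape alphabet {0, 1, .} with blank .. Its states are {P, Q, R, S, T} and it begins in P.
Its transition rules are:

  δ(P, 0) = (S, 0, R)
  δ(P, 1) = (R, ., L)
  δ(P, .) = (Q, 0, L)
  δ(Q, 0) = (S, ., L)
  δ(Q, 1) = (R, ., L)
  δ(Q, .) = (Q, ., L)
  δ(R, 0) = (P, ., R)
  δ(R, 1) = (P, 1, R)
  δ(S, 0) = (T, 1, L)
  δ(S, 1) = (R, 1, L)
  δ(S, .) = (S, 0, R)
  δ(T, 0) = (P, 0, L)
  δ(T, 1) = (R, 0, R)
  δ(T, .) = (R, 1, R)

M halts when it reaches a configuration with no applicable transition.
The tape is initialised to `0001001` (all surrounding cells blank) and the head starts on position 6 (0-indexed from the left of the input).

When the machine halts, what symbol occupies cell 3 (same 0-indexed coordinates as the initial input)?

.

state=P head=6 tape=000100[1]   (P,1)→(R,.,L)
state=R head=5 tape=00010[0].   (R,0)→(P,.,R)
state=P head=6 tape=00010.[.]   (P,.)→(Q,0,L)
state=Q head=5 tape=00010[.]0   (Q,.)→(Q,.,L)
state=Q head=4 tape=0001[0].0   (Q,0)→(S,.,L)
state=S head=3 tape=000[1]..0   (S,1)→(R,1,L)
state=R head=2 tape=00[0]1..0   (R,0)→(P,.,R)
state=P head=3 tape=00.[1]..0   (P,1)→(R,.,L)
state=R head=2 tape=00[.]...0
Cell 3 holds . when M halts.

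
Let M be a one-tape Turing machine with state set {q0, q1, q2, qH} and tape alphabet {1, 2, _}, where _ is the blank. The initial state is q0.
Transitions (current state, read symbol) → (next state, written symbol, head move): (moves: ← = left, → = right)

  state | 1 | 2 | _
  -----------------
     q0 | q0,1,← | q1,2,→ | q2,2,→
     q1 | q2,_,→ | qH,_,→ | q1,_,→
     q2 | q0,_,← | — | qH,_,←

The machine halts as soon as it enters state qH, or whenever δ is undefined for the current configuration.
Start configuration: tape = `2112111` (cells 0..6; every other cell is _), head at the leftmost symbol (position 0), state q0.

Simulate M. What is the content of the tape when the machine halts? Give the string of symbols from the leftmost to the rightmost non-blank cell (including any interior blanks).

22_2111

state=q0 head=0 tape=[2]112111   (q0,2)→(q1,2,→)
state=q1 head=1 tape=2[1]12111   (q1,1)→(q2,_,→)
state=q2 head=2 tape=2_[1]2111   (q2,1)→(q0,_,←)
state=q0 head=1 tape=2[_]_2111   (q0,_)→(q2,2,→)
state=q2 head=2 tape=22[_]2111   (q2,_)→(qH,_,←)
state=qH head=1 tape=2[2]_2111
The non-blank tape span at halt is 22_2111.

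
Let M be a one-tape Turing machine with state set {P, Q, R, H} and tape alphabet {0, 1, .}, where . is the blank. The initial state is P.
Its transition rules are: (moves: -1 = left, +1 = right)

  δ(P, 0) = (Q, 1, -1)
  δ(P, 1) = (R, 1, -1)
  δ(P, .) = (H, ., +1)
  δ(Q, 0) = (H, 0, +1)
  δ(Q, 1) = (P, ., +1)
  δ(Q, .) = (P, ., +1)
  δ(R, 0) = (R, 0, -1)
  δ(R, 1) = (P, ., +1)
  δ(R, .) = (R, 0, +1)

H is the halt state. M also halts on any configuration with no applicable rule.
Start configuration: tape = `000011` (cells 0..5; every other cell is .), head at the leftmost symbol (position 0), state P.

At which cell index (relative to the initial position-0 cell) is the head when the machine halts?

state=P head=0 tape=.[0]00011..   (P,0)→(Q,1,-1)
state=Q head=-1 tape=[.]100011..   (Q,.)→(P,.,+1)
state=P head=0 tape=.[1]00011..   (P,1)→(R,1,-1)
state=R head=-1 tape=[.]100011..   (R,.)→(R,0,+1)
state=R head=0 tape=0[1]00011..   (R,1)→(P,.,+1)
state=P head=1 tape=0.[0]0011..   (P,0)→(Q,1,-1)
state=Q head=0 tape=0[.]10011..   (Q,.)→(P,.,+1)
state=P head=1 tape=0.[1]0011..   (P,1)→(R,1,-1)
state=R head=0 tape=0[.]10011..   (R,.)→(R,0,+1)
state=R head=1 tape=00[1]0011..   (R,1)→(P,.,+1)
state=P head=2 tape=00.[0]011..   (P,0)→(Q,1,-1)
state=Q head=1 tape=00[.]1011..   (Q,.)→(P,.,+1)
state=P head=2 tape=00.[1]011..   (P,1)→(R,1,-1)
state=R head=1 tape=00[.]1011..   (R,.)→(R,0,+1)
state=R head=2 tape=000[1]011..   (R,1)→(P,.,+1)
state=P head=3 tape=000.[0]11..   (P,0)→(Q,1,-1)
state=Q head=2 tape=000[.]111..   (Q,.)→(P,.,+1)
state=P head=3 tape=000.[1]11..   (P,1)→(R,1,-1)
state=R head=2 tape=000[.]111..   (R,.)→(R,0,+1)
state=R head=3 tape=0000[1]11..   (R,1)→(P,.,+1)
state=P head=4 tape=0000.[1]1..   (P,1)→(R,1,-1)
state=R head=3 tape=0000[.]11..   (R,.)→(R,0,+1)
state=R head=4 tape=00000[1]1..   (R,1)→(P,.,+1)
state=P head=5 tape=00000.[1]..   (P,1)→(R,1,-1)
state=R head=4 tape=00000[.]1..   (R,.)→(R,0,+1)
state=R head=5 tape=000000[1]..   (R,1)→(P,.,+1)
state=P head=6 tape=000000.[.].   (P,.)→(H,.,+1)
state=H head=7 tape=000000..[.]
At halt the head is at cell 7.

7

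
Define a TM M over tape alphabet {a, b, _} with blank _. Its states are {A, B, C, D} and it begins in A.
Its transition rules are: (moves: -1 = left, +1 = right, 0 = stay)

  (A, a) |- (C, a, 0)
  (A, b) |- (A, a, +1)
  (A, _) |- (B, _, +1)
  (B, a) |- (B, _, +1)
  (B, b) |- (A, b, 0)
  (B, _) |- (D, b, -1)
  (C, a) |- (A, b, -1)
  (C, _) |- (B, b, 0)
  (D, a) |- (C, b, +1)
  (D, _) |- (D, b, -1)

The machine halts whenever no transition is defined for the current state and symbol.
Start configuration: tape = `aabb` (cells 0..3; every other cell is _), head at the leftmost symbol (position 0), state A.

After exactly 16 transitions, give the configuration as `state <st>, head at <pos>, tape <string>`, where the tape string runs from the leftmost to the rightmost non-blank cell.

A | _[a]abb__   read a → write a, move 0, go to C
C | _[a]abb__   read a → write b, move -1, go to A
A | [_]babb__   read _ → write _, move +1, go to B
B | _[b]abb__   read b → write b, move 0, go to A
A | _[b]abb__   read b → write a, move +1, go to A
A | _a[a]bb__   read a → write a, move 0, go to C
C | _a[a]bb__   read a → write b, move -1, go to A
A | _[a]bbb__   read a → write a, move 0, go to C
C | _[a]bbb__   read a → write b, move -1, go to A
A | [_]bbbb__   read _ → write _, move +1, go to B
B | _[b]bbb__   read b → write b, move 0, go to A
A | _[b]bbb__   read b → write a, move +1, go to A
A | _a[b]bb__   read b → write a, move +1, go to A
A | _aa[b]b__   read b → write a, move +1, go to A
A | _aaa[b]__   read b → write a, move +1, go to A
A | _aaaa[_]_   read _ → write _, move +1, go to B
B | _aaaa_[_]
After 16 steps: state B, head at 5, tape aaaa.

state B, head at 5, tape aaaa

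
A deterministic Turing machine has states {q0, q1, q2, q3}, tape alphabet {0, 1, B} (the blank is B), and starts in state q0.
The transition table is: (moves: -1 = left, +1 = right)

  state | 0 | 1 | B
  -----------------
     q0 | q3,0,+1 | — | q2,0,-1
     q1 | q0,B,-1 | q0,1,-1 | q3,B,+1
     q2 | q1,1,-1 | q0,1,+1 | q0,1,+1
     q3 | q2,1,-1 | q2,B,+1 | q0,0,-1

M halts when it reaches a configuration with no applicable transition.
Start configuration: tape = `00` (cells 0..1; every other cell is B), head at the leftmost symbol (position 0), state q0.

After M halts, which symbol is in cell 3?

1

state=q0 head=0 tape=B[0]0BB   (q0,0)→(q3,0,+1)
state=q3 head=1 tape=B0[0]BB   (q3,0)→(q2,1,-1)
state=q2 head=0 tape=B[0]1BB   (q2,0)→(q1,1,-1)
state=q1 head=-1 tape=[B]11BB   (q1,B)→(q3,B,+1)
state=q3 head=0 tape=B[1]1BB   (q3,1)→(q2,B,+1)
state=q2 head=1 tape=BB[1]BB   (q2,1)→(q0,1,+1)
state=q0 head=2 tape=BB1[B]B   (q0,B)→(q2,0,-1)
state=q2 head=1 tape=BB[1]0B   (q2,1)→(q0,1,+1)
state=q0 head=2 tape=BB1[0]B   (q0,0)→(q3,0,+1)
state=q3 head=3 tape=BB10[B]   (q3,B)→(q0,0,-1)
state=q0 head=2 tape=BB1[0]0   (q0,0)→(q3,0,+1)
state=q3 head=3 tape=BB10[0]   (q3,0)→(q2,1,-1)
state=q2 head=2 tape=BB1[0]1   (q2,0)→(q1,1,-1)
state=q1 head=1 tape=BB[1]11   (q1,1)→(q0,1,-1)
state=q0 head=0 tape=B[B]111   (q0,B)→(q2,0,-1)
state=q2 head=-1 tape=[B]0111   (q2,B)→(q0,1,+1)
state=q0 head=0 tape=1[0]111   (q0,0)→(q3,0,+1)
state=q3 head=1 tape=10[1]11   (q3,1)→(q2,B,+1)
state=q2 head=2 tape=10B[1]1   (q2,1)→(q0,1,+1)
state=q0 head=3 tape=10B1[1]
Cell 3 holds 1 when M halts.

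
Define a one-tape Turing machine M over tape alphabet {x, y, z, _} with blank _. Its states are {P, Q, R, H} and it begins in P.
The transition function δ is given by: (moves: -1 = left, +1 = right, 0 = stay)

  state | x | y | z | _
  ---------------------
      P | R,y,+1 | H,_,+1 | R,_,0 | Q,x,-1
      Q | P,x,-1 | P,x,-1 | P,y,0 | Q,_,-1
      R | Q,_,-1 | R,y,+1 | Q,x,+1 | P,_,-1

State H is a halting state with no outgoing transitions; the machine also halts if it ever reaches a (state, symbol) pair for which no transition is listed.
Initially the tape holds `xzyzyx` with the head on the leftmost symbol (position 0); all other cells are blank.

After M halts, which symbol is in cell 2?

_

P | [x]zyzyx   read x → write y, move +1, go to R
R | y[z]yzyx   read z → write x, move +1, go to Q
Q | yx[y]zyx   read y → write x, move -1, go to P
P | y[x]xzyx   read x → write y, move +1, go to R
R | yy[x]zyx   read x → write _, move -1, go to Q
Q | y[y]_zyx   read y → write x, move -1, go to P
P | [y]x_zyx   read y → write _, move +1, go to H
H | _[x]_zyx
Cell 2 holds _ when M halts.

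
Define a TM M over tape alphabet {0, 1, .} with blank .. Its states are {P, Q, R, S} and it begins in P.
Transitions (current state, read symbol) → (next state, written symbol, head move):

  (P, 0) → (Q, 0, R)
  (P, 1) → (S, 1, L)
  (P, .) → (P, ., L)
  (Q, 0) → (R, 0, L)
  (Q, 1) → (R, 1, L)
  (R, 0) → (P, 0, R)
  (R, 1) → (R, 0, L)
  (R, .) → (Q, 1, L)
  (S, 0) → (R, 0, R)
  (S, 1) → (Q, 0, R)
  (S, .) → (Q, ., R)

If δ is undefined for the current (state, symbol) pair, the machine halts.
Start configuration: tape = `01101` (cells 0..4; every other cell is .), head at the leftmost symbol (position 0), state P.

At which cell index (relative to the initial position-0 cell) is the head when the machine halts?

P | [0]1101.   read 0 → write 0, move R, go to Q
Q | 0[1]101.   read 1 → write 1, move L, go to R
R | [0]1101.   read 0 → write 0, move R, go to P
P | 0[1]101.   read 1 → write 1, move L, go to S
S | [0]1101.   read 0 → write 0, move R, go to R
R | 0[1]101.   read 1 → write 0, move L, go to R
R | [0]0101.   read 0 → write 0, move R, go to P
P | 0[0]101.   read 0 → write 0, move R, go to Q
Q | 00[1]01.   read 1 → write 1, move L, go to R
R | 0[0]101.   read 0 → write 0, move R, go to P
P | 00[1]01.   read 1 → write 1, move L, go to S
S | 0[0]101.   read 0 → write 0, move R, go to R
R | 00[1]01.   read 1 → write 0, move L, go to R
R | 0[0]001.   read 0 → write 0, move R, go to P
P | 00[0]01.   read 0 → write 0, move R, go to Q
Q | 000[0]1.   read 0 → write 0, move L, go to R
R | 00[0]01.   read 0 → write 0, move R, go to P
P | 000[0]1.   read 0 → write 0, move R, go to Q
Q | 0000[1].   read 1 → write 1, move L, go to R
R | 000[0]1.   read 0 → write 0, move R, go to P
P | 0000[1].   read 1 → write 1, move L, go to S
S | 000[0]1.   read 0 → write 0, move R, go to R
R | 0000[1].   read 1 → write 0, move L, go to R
R | 000[0]0.   read 0 → write 0, move R, go to P
P | 0000[0].   read 0 → write 0, move R, go to Q
Q | 00000[.]
At halt the head is at cell 5.

5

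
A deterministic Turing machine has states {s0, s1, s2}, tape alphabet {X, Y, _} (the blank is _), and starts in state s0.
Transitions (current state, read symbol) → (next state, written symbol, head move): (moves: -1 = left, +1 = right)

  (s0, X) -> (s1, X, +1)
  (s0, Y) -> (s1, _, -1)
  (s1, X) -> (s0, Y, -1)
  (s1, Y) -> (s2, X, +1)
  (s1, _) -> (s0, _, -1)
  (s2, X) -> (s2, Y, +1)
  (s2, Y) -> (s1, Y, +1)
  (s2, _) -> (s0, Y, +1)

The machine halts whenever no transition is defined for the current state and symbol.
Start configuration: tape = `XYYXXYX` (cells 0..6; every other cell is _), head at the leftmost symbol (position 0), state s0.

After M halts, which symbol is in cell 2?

state=s0 head=0 tape=[X]YYXXYX__   (s0,X)→(s1,X,+1)
state=s1 head=1 tape=X[Y]YXXYX__   (s1,Y)→(s2,X,+1)
state=s2 head=2 tape=XX[Y]XXYX__   (s2,Y)→(s1,Y,+1)
state=s1 head=3 tape=XXY[X]XYX__   (s1,X)→(s0,Y,-1)
state=s0 head=2 tape=XX[Y]YXYX__   (s0,Y)→(s1,_,-1)
state=s1 head=1 tape=X[X]_YXYX__   (s1,X)→(s0,Y,-1)
state=s0 head=0 tape=[X]Y_YXYX__   (s0,X)→(s1,X,+1)
state=s1 head=1 tape=X[Y]_YXYX__   (s1,Y)→(s2,X,+1)
state=s2 head=2 tape=XX[_]YXYX__   (s2,_)→(s0,Y,+1)
state=s0 head=3 tape=XXY[Y]XYX__   (s0,Y)→(s1,_,-1)
state=s1 head=2 tape=XX[Y]_XYX__   (s1,Y)→(s2,X,+1)
state=s2 head=3 tape=XXX[_]XYX__   (s2,_)→(s0,Y,+1)
state=s0 head=4 tape=XXXY[X]YX__   (s0,X)→(s1,X,+1)
state=s1 head=5 tape=XXXYX[Y]X__   (s1,Y)→(s2,X,+1)
state=s2 head=6 tape=XXXYXX[X]__   (s2,X)→(s2,Y,+1)
state=s2 head=7 tape=XXXYXXY[_]_   (s2,_)→(s0,Y,+1)
state=s0 head=8 tape=XXXYXXYY[_]
Cell 2 holds X when M halts.

X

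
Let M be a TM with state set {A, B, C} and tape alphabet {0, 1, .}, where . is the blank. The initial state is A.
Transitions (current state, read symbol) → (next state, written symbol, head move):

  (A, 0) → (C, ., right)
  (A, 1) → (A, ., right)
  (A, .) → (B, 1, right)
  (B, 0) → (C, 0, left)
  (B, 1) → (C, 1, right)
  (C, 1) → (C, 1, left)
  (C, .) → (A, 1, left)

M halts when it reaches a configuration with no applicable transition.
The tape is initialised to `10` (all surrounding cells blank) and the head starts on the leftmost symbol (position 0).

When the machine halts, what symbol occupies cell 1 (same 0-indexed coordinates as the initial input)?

state=A head=0 tape=[1]0....   (A,1)→(A,.,right)
state=A head=1 tape=.[0]....   (A,0)→(C,.,right)
state=C head=2 tape=..[.]...   (C,.)→(A,1,left)
state=A head=1 tape=.[.]1...   (A,.)→(B,1,right)
state=B head=2 tape=.1[1]...   (B,1)→(C,1,right)
state=C head=3 tape=.11[.]..   (C,.)→(A,1,left)
state=A head=2 tape=.1[1]1..   (A,1)→(A,.,right)
state=A head=3 tape=.1.[1]..   (A,1)→(A,.,right)
state=A head=4 tape=.1..[.].   (A,.)→(B,1,right)
state=B head=5 tape=.1..1[.]
Cell 1 holds 1 when M halts.

1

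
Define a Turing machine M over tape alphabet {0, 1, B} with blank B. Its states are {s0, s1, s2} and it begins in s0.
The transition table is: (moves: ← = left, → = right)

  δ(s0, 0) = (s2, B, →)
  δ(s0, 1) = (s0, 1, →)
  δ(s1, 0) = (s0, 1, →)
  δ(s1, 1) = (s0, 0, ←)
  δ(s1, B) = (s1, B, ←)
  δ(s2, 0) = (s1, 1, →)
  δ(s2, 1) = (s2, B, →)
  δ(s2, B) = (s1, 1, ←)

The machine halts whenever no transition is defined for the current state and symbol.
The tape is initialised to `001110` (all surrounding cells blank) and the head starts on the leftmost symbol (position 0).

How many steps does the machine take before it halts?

10

state=s0 head=0 tape=[0]01110B   (s0,0)→(s2,B,→)
state=s2 head=1 tape=B[0]1110B   (s2,0)→(s1,1,→)
state=s1 head=2 tape=B1[1]110B   (s1,1)→(s0,0,←)
state=s0 head=1 tape=B[1]0110B   (s0,1)→(s0,1,→)
state=s0 head=2 tape=B1[0]110B   (s0,0)→(s2,B,→)
state=s2 head=3 tape=B1B[1]10B   (s2,1)→(s2,B,→)
state=s2 head=4 tape=B1BB[1]0B   (s2,1)→(s2,B,→)
state=s2 head=5 tape=B1BBB[0]B   (s2,0)→(s1,1,→)
state=s1 head=6 tape=B1BBB1[B]   (s1,B)→(s1,B,←)
state=s1 head=5 tape=B1BBB[1]B   (s1,1)→(s0,0,←)
state=s0 head=4 tape=B1BB[B]0B
M halts after 10 transitions.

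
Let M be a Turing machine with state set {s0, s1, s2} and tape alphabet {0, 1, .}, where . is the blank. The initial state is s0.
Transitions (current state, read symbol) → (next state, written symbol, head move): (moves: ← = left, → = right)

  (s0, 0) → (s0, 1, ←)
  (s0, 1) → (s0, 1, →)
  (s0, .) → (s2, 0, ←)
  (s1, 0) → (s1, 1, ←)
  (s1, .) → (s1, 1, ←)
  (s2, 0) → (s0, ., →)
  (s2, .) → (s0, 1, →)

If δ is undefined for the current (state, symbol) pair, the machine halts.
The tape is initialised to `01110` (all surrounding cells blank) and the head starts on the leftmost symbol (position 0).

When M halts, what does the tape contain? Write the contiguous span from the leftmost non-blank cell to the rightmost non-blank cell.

s0 | ..[0]1110.   read 0 → write 1, move ←, go to s0
s0 | .[.]11110.   read . → write 0, move ←, go to s2
s2 | [.]011110.   read . → write 1, move →, go to s0
s0 | 1[0]11110.   read 0 → write 1, move ←, go to s0
s0 | [1]111110.   read 1 → write 1, move →, go to s0
s0 | 1[1]11110.   read 1 → write 1, move →, go to s0
s0 | 11[1]1110.   read 1 → write 1, move →, go to s0
s0 | 111[1]110.   read 1 → write 1, move →, go to s0
s0 | 1111[1]10.   read 1 → write 1, move →, go to s0
s0 | 11111[1]0.   read 1 → write 1, move →, go to s0
s0 | 111111[0].   read 0 → write 1, move ←, go to s0
s0 | 11111[1]1.   read 1 → write 1, move →, go to s0
s0 | 111111[1].   read 1 → write 1, move →, go to s0
s0 | 1111111[.]   read . → write 0, move ←, go to s2
s2 | 111111[1]0
The non-blank tape span at halt is 11111110.

11111110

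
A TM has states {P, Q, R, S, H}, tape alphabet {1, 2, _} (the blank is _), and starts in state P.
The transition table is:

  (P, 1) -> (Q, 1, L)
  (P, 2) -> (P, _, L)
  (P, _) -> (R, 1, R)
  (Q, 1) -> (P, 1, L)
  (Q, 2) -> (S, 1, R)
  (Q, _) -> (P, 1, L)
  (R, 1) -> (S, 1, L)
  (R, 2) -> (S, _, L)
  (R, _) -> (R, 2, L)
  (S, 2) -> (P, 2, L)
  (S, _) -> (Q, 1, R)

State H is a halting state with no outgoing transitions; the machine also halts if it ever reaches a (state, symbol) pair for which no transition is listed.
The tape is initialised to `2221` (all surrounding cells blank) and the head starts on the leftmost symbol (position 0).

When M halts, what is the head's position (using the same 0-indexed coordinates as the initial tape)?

state=P head=0 tape=____[2]221   (P,2)→(P,_,L)
state=P head=-1 tape=___[_]_221   (P,_)→(R,1,R)
state=R head=0 tape=___1[_]221   (R,_)→(R,2,L)
state=R head=-1 tape=___[1]2221   (R,1)→(S,1,L)
state=S head=-2 tape=__[_]12221   (S,_)→(Q,1,R)
state=Q head=-1 tape=__1[1]2221   (Q,1)→(P,1,L)
state=P head=-2 tape=__[1]12221   (P,1)→(Q,1,L)
state=Q head=-3 tape=_[_]112221   (Q,_)→(P,1,L)
state=P head=-4 tape=[_]1112221   (P,_)→(R,1,R)
state=R head=-3 tape=1[1]112221   (R,1)→(S,1,L)
state=S head=-4 tape=[1]1112221
At halt the head is at cell -4.

-4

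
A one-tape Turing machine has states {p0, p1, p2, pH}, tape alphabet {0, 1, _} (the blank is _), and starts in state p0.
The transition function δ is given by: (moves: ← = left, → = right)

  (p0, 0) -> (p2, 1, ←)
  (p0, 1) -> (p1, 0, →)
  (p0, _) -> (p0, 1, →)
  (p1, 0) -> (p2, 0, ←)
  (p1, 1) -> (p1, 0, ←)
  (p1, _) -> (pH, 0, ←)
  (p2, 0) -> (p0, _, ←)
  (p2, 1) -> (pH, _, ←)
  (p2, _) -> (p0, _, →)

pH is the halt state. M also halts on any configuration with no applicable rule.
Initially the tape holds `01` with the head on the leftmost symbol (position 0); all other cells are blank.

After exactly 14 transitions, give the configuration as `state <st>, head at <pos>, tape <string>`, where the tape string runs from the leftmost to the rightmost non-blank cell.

state=p0 head=0 tape=_[0]1   (p0,0)→(p2,1,←)
state=p2 head=-1 tape=[_]11   (p2,_)→(p0,_,→)
state=p0 head=0 tape=_[1]1   (p0,1)→(p1,0,→)
state=p1 head=1 tape=_0[1]   (p1,1)→(p1,0,←)
state=p1 head=0 tape=_[0]0   (p1,0)→(p2,0,←)
state=p2 head=-1 tape=[_]00   (p2,_)→(p0,_,→)
state=p0 head=0 tape=_[0]0   (p0,0)→(p2,1,←)
state=p2 head=-1 tape=[_]10   (p2,_)→(p0,_,→)
state=p0 head=0 tape=_[1]0   (p0,1)→(p1,0,→)
state=p1 head=1 tape=_0[0]   (p1,0)→(p2,0,←)
state=p2 head=0 tape=_[0]0   (p2,0)→(p0,_,←)
state=p0 head=-1 tape=[_]_0   (p0,_)→(p0,1,→)
state=p0 head=0 tape=1[_]0   (p0,_)→(p0,1,→)
state=p0 head=1 tape=11[0]   (p0,0)→(p2,1,←)
state=p2 head=0 tape=1[1]1
After 14 steps: state p2, head at 0, tape 111.

state p2, head at 0, tape 111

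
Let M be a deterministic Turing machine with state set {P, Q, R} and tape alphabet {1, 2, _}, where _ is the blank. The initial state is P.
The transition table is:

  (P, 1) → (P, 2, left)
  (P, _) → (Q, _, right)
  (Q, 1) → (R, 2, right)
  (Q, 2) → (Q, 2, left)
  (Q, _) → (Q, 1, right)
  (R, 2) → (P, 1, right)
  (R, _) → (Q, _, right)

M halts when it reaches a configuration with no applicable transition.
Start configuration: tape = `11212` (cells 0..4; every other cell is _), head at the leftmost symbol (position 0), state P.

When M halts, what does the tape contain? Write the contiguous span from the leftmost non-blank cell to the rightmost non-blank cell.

222212

P | _[1]1212   read 1 → write 2, move left, go to P
P | [_]21212   read _ → write _, move right, go to Q
Q | _[2]1212   read 2 → write 2, move left, go to Q
Q | [_]21212   read _ → write 1, move right, go to Q
Q | 1[2]1212   read 2 → write 2, move left, go to Q
Q | [1]21212   read 1 → write 2, move right, go to R
R | 2[2]1212   read 2 → write 1, move right, go to P
P | 21[1]212   read 1 → write 2, move left, go to P
P | 2[1]2212   read 1 → write 2, move left, go to P
P | [2]22212
The non-blank tape span at halt is 222212.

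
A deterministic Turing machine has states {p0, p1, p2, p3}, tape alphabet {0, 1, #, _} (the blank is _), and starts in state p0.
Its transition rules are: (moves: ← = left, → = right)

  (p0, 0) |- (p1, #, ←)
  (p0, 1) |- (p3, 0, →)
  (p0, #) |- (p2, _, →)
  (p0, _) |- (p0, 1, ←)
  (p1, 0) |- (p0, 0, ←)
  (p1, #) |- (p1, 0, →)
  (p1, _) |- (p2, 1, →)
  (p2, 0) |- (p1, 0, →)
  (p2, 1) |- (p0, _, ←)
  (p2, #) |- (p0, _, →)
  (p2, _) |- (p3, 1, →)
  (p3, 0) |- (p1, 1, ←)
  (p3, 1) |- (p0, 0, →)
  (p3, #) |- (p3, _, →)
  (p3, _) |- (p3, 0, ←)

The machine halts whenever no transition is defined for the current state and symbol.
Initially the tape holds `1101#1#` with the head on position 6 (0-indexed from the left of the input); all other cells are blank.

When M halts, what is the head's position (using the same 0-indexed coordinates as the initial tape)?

1

state=p0 head=6 tape=1101#1[#]__   (p0,#)→(p2,_,→)
state=p2 head=7 tape=1101#1_[_]_   (p2,_)→(p3,1,→)
state=p3 head=8 tape=1101#1_1[_]   (p3,_)→(p3,0,←)
state=p3 head=7 tape=1101#1_[1]0   (p3,1)→(p0,0,→)
state=p0 head=8 tape=1101#1_0[0]   (p0,0)→(p1,#,←)
state=p1 head=7 tape=1101#1_[0]#   (p1,0)→(p0,0,←)
state=p0 head=6 tape=1101#1[_]0#   (p0,_)→(p0,1,←)
state=p0 head=5 tape=1101#[1]10#   (p0,1)→(p3,0,→)
state=p3 head=6 tape=1101#0[1]0#   (p3,1)→(p0,0,→)
state=p0 head=7 tape=1101#00[0]#   (p0,0)→(p1,#,←)
state=p1 head=6 tape=1101#0[0]##   (p1,0)→(p0,0,←)
state=p0 head=5 tape=1101#[0]0##   (p0,0)→(p1,#,←)
state=p1 head=4 tape=1101[#]#0##   (p1,#)→(p1,0,→)
state=p1 head=5 tape=11010[#]0##   (p1,#)→(p1,0,→)
state=p1 head=6 tape=110100[0]##   (p1,0)→(p0,0,←)
state=p0 head=5 tape=11010[0]0##   (p0,0)→(p1,#,←)
state=p1 head=4 tape=1101[0]#0##   (p1,0)→(p0,0,←)
state=p0 head=3 tape=110[1]0#0##   (p0,1)→(p3,0,→)
state=p3 head=4 tape=1100[0]#0##   (p3,0)→(p1,1,←)
state=p1 head=3 tape=110[0]1#0##   (p1,0)→(p0,0,←)
state=p0 head=2 tape=11[0]01#0##   (p0,0)→(p1,#,←)
state=p1 head=1 tape=1[1]#01#0##
At halt the head is at cell 1.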